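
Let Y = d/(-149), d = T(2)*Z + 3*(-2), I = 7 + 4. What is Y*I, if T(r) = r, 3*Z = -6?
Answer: 110/149 ≈ 0.73825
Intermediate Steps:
Z = -2 (Z = (⅓)*(-6) = -2)
I = 11
d = -10 (d = 2*(-2) + 3*(-2) = -4 - 6 = -10)
Y = 10/149 (Y = -10/(-149) = -10*(-1/149) = 10/149 ≈ 0.067114)
Y*I = (10/149)*11 = 110/149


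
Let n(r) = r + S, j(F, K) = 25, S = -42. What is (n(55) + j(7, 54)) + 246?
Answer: 284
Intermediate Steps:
n(r) = -42 + r (n(r) = r - 42 = -42 + r)
(n(55) + j(7, 54)) + 246 = ((-42 + 55) + 25) + 246 = (13 + 25) + 246 = 38 + 246 = 284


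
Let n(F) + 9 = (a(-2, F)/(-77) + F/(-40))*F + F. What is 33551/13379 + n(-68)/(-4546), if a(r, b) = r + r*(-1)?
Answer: 775498207/304104670 ≈ 2.5501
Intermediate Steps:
a(r, b) = 0 (a(r, b) = r - r = 0)
n(F) = -9 + F - F²/40 (n(F) = -9 + ((0/(-77) + F/(-40))*F + F) = -9 + ((0*(-1/77) + F*(-1/40))*F + F) = -9 + ((0 - F/40)*F + F) = -9 + ((-F/40)*F + F) = -9 + (-F²/40 + F) = -9 + (F - F²/40) = -9 + F - F²/40)
33551/13379 + n(-68)/(-4546) = 33551/13379 + (-9 - 68 - 1/40*(-68)²)/(-4546) = 33551*(1/13379) + (-9 - 68 - 1/40*4624)*(-1/4546) = 33551/13379 + (-9 - 68 - 578/5)*(-1/4546) = 33551/13379 - 963/5*(-1/4546) = 33551/13379 + 963/22730 = 775498207/304104670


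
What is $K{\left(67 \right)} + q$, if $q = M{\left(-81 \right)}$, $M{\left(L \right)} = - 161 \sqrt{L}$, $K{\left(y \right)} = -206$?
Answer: $-206 - 1449 i \approx -206.0 - 1449.0 i$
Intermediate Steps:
$q = - 1449 i$ ($q = - 161 \sqrt{-81} = - 161 \cdot 9 i = - 1449 i \approx - 1449.0 i$)
$K{\left(67 \right)} + q = -206 - 1449 i$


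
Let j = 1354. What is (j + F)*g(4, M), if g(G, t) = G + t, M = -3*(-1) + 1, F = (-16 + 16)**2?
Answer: 10832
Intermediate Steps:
F = 0 (F = 0**2 = 0)
M = 4 (M = 3 + 1 = 4)
(j + F)*g(4, M) = (1354 + 0)*(4 + 4) = 1354*8 = 10832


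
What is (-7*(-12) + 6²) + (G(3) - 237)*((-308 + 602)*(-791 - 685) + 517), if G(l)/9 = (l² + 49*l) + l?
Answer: -517511718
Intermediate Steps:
G(l) = 9*l² + 450*l (G(l) = 9*((l² + 49*l) + l) = 9*(l² + 50*l) = 9*l² + 450*l)
(-7*(-12) + 6²) + (G(3) - 237)*((-308 + 602)*(-791 - 685) + 517) = (-7*(-12) + 6²) + (9*3*(50 + 3) - 237)*((-308 + 602)*(-791 - 685) + 517) = (84 + 36) + (9*3*53 - 237)*(294*(-1476) + 517) = 120 + (1431 - 237)*(-433944 + 517) = 120 + 1194*(-433427) = 120 - 517511838 = -517511718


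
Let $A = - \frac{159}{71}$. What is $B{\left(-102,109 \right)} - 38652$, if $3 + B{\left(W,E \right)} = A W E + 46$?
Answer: $- \frac{973477}{71} \approx -13711.0$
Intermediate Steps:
$A = - \frac{159}{71}$ ($A = \left(-159\right) \frac{1}{71} = - \frac{159}{71} \approx -2.2394$)
$B{\left(W,E \right)} = 43 - \frac{159 E W}{71}$ ($B{\left(W,E \right)} = -3 + \left(- \frac{159 W}{71} E + 46\right) = -3 - \left(-46 + \frac{159 E W}{71}\right) = 43 - \frac{159 E W}{71}$)
$B{\left(-102,109 \right)} - 38652 = \left(43 - \frac{17331}{71} \left(-102\right)\right) - 38652 = \left(43 + \frac{1767762}{71}\right) - 38652 = \frac{1770815}{71} - 38652 = - \frac{973477}{71}$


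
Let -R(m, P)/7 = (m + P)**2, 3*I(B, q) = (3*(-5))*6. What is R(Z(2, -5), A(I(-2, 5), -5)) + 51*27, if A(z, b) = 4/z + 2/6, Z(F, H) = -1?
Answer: 34313/25 ≈ 1372.5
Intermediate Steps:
I(B, q) = -30 (I(B, q) = ((3*(-5))*6)/3 = (-15*6)/3 = (1/3)*(-90) = -30)
A(z, b) = 1/3 + 4/z (A(z, b) = 4/z + 2*(1/6) = 4/z + 1/3 = 1/3 + 4/z)
R(m, P) = -7*(P + m)**2 (R(m, P) = -7*(m + P)**2 = -7*(P + m)**2)
R(Z(2, -5), A(I(-2, 5), -5)) + 51*27 = -7*((1/3)*(12 - 30)/(-30) - 1)**2 + 51*27 = -7*((1/3)*(-1/30)*(-18) - 1)**2 + 1377 = -7*(1/5 - 1)**2 + 1377 = -7*(-4/5)**2 + 1377 = -7*16/25 + 1377 = -112/25 + 1377 = 34313/25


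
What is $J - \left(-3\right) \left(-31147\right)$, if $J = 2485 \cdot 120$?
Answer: $204759$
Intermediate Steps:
$J = 298200$
$J - \left(-3\right) \left(-31147\right) = 298200 - \left(-3\right) \left(-31147\right) = 298200 - 93441 = 204759$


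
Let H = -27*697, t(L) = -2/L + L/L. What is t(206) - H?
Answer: 1938459/103 ≈ 18820.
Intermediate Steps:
t(L) = 1 - 2/L (t(L) = -2/L + 1 = 1 - 2/L)
H = -18819
t(206) - H = (-2 + 206)/206 - 1*(-18819) = (1/206)*204 + 18819 = 102/103 + 18819 = 1938459/103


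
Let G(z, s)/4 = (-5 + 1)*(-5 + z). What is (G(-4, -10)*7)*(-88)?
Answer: -88704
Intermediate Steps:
G(z, s) = 80 - 16*z (G(z, s) = 4*((-5 + 1)*(-5 + z)) = 4*(-4*(-5 + z)) = 4*(20 - 4*z) = 80 - 16*z)
(G(-4, -10)*7)*(-88) = ((80 - 16*(-4))*7)*(-88) = ((80 + 64)*7)*(-88) = (144*7)*(-88) = 1008*(-88) = -88704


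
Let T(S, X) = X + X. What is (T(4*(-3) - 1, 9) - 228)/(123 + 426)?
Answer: -70/183 ≈ -0.38251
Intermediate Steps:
T(S, X) = 2*X
(T(4*(-3) - 1, 9) - 228)/(123 + 426) = (2*9 - 228)/(123 + 426) = (18 - 228)/549 = -210*1/549 = -70/183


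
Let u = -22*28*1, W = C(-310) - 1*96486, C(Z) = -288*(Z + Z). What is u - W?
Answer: -82690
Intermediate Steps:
C(Z) = -576*Z
W = 82074 (W = -576*(-310) - 1*96486 = 178560 - 96486 = 82074)
u = -616 (u = -616*1 = -616)
u - W = -616 - 1*82074 = -616 - 82074 = -82690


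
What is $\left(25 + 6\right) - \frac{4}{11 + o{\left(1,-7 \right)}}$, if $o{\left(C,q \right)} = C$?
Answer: $\frac{92}{3} \approx 30.667$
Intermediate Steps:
$\left(25 + 6\right) - \frac{4}{11 + o{\left(1,-7 \right)}} = \left(25 + 6\right) - \frac{4}{11 + 1} = 31 - \frac{4}{12} = 31 - \frac{1}{3} = \frac{92}{3}$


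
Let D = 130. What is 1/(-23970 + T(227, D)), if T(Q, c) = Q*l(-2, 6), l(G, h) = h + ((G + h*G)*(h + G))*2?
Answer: -1/48032 ≈ -2.0819e-5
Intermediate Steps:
l(G, h) = h + 2*(G + h)*(G + G*h) (l(G, h) = h + ((G + G*h)*(G + h))*2 = h + ((G + h)*(G + G*h))*2 = h + 2*(G + h)*(G + G*h))
T(Q, c) = -106*Q (T(Q, c) = Q*(6 + 2*(-2)² + 2*(-2)*6 + 2*(-2)*6² + 2*6*(-2)²) = Q*(6 + 2*4 - 24 + 2*(-2)*36 + 2*6*4) = Q*(6 + 8 - 24 - 144 + 48) = Q*(-106) = -106*Q)
1/(-23970 + T(227, D)) = 1/(-23970 - 106*227) = 1/(-23970 - 24062) = 1/(-48032) = -1/48032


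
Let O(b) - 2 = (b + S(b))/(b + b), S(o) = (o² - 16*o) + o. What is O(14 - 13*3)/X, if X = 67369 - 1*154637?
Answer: 35/174536 ≈ 0.00020053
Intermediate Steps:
S(o) = o² - 15*o
X = -87268 (X = 67369 - 154637 = -87268)
O(b) = 2 + (b + b*(-15 + b))/(2*b) (O(b) = 2 + (b + b*(-15 + b))/(b + b) = 2 + (b + b*(-15 + b))/((2*b)) = 2 + (b + b*(-15 + b))*(1/(2*b)) = 2 + (b + b*(-15 + b))/(2*b))
O(14 - 13*3)/X = (-5 + (14 - 13*3)/2)/(-87268) = (-5 + (14 - 39)/2)*(-1/87268) = (-5 + (½)*(-25))*(-1/87268) = (-5 - 25/2)*(-1/87268) = -35/2*(-1/87268) = 35/174536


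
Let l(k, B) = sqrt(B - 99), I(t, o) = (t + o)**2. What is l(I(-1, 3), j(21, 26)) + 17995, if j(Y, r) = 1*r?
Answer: 17995 + I*sqrt(73) ≈ 17995.0 + 8.544*I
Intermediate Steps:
I(t, o) = (o + t)**2
j(Y, r) = r
l(k, B) = sqrt(-99 + B)
l(I(-1, 3), j(21, 26)) + 17995 = sqrt(-99 + 26) + 17995 = sqrt(-73) + 17995 = I*sqrt(73) + 17995 = 17995 + I*sqrt(73)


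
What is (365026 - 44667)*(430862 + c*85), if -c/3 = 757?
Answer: 76190019893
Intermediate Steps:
c = -2271 (c = -3*757 = -2271)
(365026 - 44667)*(430862 + c*85) = (365026 - 44667)*(430862 - 2271*85) = 320359*(430862 - 193035) = 320359*237827 = 76190019893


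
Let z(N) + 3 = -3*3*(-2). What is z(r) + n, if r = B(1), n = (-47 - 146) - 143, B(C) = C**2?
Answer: -321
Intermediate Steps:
n = -336 (n = -193 - 143 = -336)
r = 1 (r = 1**2 = 1)
z(N) = 15 (z(N) = -3 - 3*3*(-2) = -3 - 9*(-2) = -3 + 18 = 15)
z(r) + n = 15 - 336 = -321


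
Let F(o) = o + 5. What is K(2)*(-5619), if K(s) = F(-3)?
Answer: -11238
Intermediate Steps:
F(o) = 5 + o
K(s) = 2 (K(s) = 5 - 3 = 2)
K(2)*(-5619) = 2*(-5619) = -11238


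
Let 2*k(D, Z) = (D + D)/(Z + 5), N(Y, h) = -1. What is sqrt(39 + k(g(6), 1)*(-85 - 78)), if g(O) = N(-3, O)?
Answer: sqrt(2382)/6 ≈ 8.1343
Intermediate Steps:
g(O) = -1
k(D, Z) = D/(5 + Z) (k(D, Z) = ((D + D)/(Z + 5))/2 = ((2*D)/(5 + Z))/2 = (2*D/(5 + Z))/2 = D/(5 + Z))
sqrt(39 + k(g(6), 1)*(-85 - 78)) = sqrt(39 + (-1/(5 + 1))*(-85 - 78)) = sqrt(39 - 1/6*(-163)) = sqrt(39 + 163/6) = sqrt(397/6) = sqrt(2382)/6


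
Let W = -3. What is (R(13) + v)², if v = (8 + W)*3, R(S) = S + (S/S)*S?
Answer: 1681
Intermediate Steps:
R(S) = 2*S (R(S) = S + 1*S = S + S = 2*S)
v = 15 (v = (8 - 3)*3 = 5*3 = 15)
(R(13) + v)² = (2*13 + 15)² = (26 + 15)² = 41² = 1681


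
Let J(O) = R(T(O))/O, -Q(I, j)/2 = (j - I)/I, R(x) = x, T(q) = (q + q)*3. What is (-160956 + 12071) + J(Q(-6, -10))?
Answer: -148879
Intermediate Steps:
T(q) = 6*q (T(q) = (2*q)*3 = 6*q)
Q(I, j) = -2*(j - I)/I
J(O) = 6 (J(O) = (6*O)/O = 6)
(-160956 + 12071) + J(Q(-6, -10)) = (-160956 + 12071) + 6 = -148885 + 6 = -148879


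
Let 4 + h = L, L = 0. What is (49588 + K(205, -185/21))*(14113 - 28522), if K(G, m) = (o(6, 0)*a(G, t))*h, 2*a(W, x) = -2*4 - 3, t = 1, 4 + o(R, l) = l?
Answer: -713245500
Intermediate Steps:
o(R, l) = -4 + l
a(W, x) = -11/2 (a(W, x) = (-2*4 - 3)/2 = (-8 - 3)/2 = (1/2)*(-11) = -11/2)
h = -4 (h = -4 + 0 = -4)
K(G, m) = -88 (K(G, m) = ((-4 + 0)*(-11/2))*(-4) = -4*(-11/2)*(-4) = 22*(-4) = -88)
(49588 + K(205, -185/21))*(14113 - 28522) = (49588 - 88)*(14113 - 28522) = 49500*(-14409) = -713245500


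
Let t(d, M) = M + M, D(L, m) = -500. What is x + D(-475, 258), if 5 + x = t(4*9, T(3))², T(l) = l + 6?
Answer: -181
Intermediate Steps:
T(l) = 6 + l
t(d, M) = 2*M
x = 319 (x = -5 + (2*(6 + 3))² = -5 + (2*9)² = -5 + 18² = -5 + 324 = 319)
x + D(-475, 258) = 319 - 500 = -181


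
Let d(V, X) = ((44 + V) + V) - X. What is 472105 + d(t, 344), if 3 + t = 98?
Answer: 471995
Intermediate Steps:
t = 95 (t = -3 + 98 = 95)
d(V, X) = 44 - X + 2*V (d(V, X) = (44 + 2*V) - X = 44 - X + 2*V)
472105 + d(t, 344) = 472105 + (44 - 1*344 + 2*95) = 472105 + (44 - 344 + 190) = 472105 - 110 = 471995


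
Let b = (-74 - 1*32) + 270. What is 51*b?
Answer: 8364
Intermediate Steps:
b = 164 (b = (-74 - 32) + 270 = -106 + 270 = 164)
51*b = 51*164 = 8364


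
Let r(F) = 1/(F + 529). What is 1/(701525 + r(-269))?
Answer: 260/182396501 ≈ 1.4255e-6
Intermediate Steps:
r(F) = 1/(529 + F)
1/(701525 + r(-269)) = 1/(701525 + 1/(529 - 269)) = 1/(701525 + 1/260) = 1/(182396501/260) = 260/182396501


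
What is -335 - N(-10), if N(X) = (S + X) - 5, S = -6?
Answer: -314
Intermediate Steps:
N(X) = -11 + X (N(X) = (-6 + X) - 5 = -11 + X)
-335 - N(-10) = -335 - (-11 - 10) = -335 - 1*(-21) = -335 + 21 = -314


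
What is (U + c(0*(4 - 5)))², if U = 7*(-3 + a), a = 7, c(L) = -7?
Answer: 441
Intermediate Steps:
U = 28 (U = 7*(-3 + 7) = 7*4 = 28)
(U + c(0*(4 - 5)))² = (28 - 7)² = 21² = 441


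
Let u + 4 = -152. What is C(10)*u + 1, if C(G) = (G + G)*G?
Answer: -31199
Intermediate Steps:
u = -156 (u = -4 - 152 = -156)
C(G) = 2*G**2 (C(G) = (2*G)*G = 2*G**2)
C(10)*u + 1 = (2*10**2)*(-156) + 1 = (2*100)*(-156) + 1 = 200*(-156) + 1 = -31200 + 1 = -31199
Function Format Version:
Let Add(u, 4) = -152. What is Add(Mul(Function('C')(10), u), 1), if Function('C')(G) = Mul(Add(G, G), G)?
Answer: -31199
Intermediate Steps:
u = -156 (u = Add(-4, -152) = -156)
Function('C')(G) = Mul(2, Pow(G, 2)) (Function('C')(G) = Mul(Mul(2, G), G) = Mul(2, Pow(G, 2)))
Add(Mul(Function('C')(10), u), 1) = Add(Mul(Mul(2, Pow(10, 2)), -156), 1) = Add(Mul(Mul(2, 100), -156), 1) = Add(Mul(200, -156), 1) = Add(-31200, 1) = -31199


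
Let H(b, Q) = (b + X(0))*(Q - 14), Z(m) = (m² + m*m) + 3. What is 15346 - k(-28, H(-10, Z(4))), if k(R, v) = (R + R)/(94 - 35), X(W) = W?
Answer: 905470/59 ≈ 15347.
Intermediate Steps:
Z(m) = 3 + 2*m² (Z(m) = (m² + m²) + 3 = 2*m² + 3 = 3 + 2*m²)
H(b, Q) = b*(-14 + Q) (H(b, Q) = (b + 0)*(Q - 14) = b*(-14 + Q))
k(R, v) = 2*R/59 (k(R, v) = (2*R)/59 = (2*R)*(1/59) = 2*R/59)
15346 - k(-28, H(-10, Z(4))) = 15346 - 2*(-28)/59 = 15346 - 1*(-56/59) = 15346 + 56/59 = 905470/59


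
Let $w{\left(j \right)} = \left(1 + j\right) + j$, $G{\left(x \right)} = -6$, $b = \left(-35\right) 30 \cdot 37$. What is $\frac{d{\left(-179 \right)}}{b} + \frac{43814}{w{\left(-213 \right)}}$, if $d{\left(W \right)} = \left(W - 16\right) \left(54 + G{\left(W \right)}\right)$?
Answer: $- \frac{11321306}{110075} \approx -102.85$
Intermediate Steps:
$b = -38850$ ($b = \left(-1050\right) 37 = -38850$)
$w{\left(j \right)} = 1 + 2 j$
$d{\left(W \right)} = -768 + 48 W$ ($d{\left(W \right)} = \left(W - 16\right) \left(54 - 6\right) = \left(-16 + W\right) 48 = -768 + 48 W$)
$\frac{d{\left(-179 \right)}}{b} + \frac{43814}{w{\left(-213 \right)}} = \frac{-768 + 48 \left(-179\right)}{-38850} + \frac{43814}{1 + 2 \left(-213\right)} = \left(-768 - 8592\right) \left(- \frac{1}{38850}\right) + \frac{43814}{1 - 426} = \left(-9360\right) \left(- \frac{1}{38850}\right) + \frac{43814}{-425} = \frac{312}{1295} + 43814 \left(- \frac{1}{425}\right) = \frac{312}{1295} - \frac{43814}{425} = - \frac{11321306}{110075}$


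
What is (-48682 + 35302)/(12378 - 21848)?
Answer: 1338/947 ≈ 1.4129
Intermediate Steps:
(-48682 + 35302)/(12378 - 21848) = -13380/(-9470) = -13380*(-1/9470) = 1338/947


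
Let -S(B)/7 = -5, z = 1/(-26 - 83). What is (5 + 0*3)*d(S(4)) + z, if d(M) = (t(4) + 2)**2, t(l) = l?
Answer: 19619/109 ≈ 179.99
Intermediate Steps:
z = -1/109 (z = 1/(-109) = -1/109 ≈ -0.0091743)
S(B) = 35 (S(B) = -7*(-5) = 35)
d(M) = 36 (d(M) = (4 + 2)**2 = 6**2 = 36)
(5 + 0*3)*d(S(4)) + z = (5 + 0*3)*36 - 1/109 = (5 + 0)*36 - 1/109 = 5*36 - 1/109 = 180 - 1/109 = 19619/109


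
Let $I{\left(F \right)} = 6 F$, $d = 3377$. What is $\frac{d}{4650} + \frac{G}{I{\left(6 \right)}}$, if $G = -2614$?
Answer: $- \frac{501397}{6975} \approx -71.885$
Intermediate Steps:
$\frac{d}{4650} + \frac{G}{I{\left(6 \right)}} = \frac{3377}{4650} - \frac{2614}{6 \cdot 6} = 3377 \cdot \frac{1}{4650} - \frac{2614}{36} = \frac{3377}{4650} - \frac{1307}{18} = - \frac{501397}{6975}$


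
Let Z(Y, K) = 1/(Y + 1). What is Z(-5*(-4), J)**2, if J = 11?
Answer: 1/441 ≈ 0.0022676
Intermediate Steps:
Z(Y, K) = 1/(1 + Y)
Z(-5*(-4), J)**2 = (1/(1 - 5*(-4)))**2 = (1/(1 + 20))**2 = (1/21)**2 = 1/441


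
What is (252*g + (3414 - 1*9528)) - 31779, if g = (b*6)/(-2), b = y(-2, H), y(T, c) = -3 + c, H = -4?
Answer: -32601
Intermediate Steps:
b = -7 (b = -3 - 4 = -7)
g = 21 (g = -7*6/(-2) = -42*(-½) = 21)
(252*g + (3414 - 1*9528)) - 31779 = (252*21 + (3414 - 1*9528)) - 31779 = (5292 + (3414 - 9528)) - 31779 = (5292 - 6114) - 31779 = -822 - 31779 = -32601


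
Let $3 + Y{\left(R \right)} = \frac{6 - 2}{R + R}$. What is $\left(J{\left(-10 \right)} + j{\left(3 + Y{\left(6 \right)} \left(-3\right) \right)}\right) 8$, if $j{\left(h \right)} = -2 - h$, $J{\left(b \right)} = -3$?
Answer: $-128$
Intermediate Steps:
$Y{\left(R \right)} = -3 + \frac{2}{R}$ ($Y{\left(R \right)} = -3 + \frac{6 - 2}{R + R} = -3 + \frac{4}{2 R} = -3 + 4 \frac{1}{2 R} = -3 + \frac{2}{R}$)
$\left(J{\left(-10 \right)} + j{\left(3 + Y{\left(6 \right)} \left(-3\right) \right)}\right) 8 = \left(-3 - \left(5 + \left(-3 + \frac{2}{6}\right) \left(-3\right)\right)\right) 8 = \left(-3 - \left(5 + \left(-3 + 2 \cdot \frac{1}{6}\right) \left(-3\right)\right)\right) 8 = \left(-3 - \left(5 + \left(-3 + \frac{1}{3}\right) \left(-3\right)\right)\right) 8 = \left(-3 - \left(5 + 8\right)\right) 8 = \left(-3 - 13\right) 8 = \left(-16\right) 8 = -128$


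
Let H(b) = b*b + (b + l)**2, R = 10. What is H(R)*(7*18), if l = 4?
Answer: 37296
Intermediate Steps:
H(b) = b**2 + (4 + b)**2 (H(b) = b*b + (b + 4)**2 = b**2 + (4 + b)**2)
H(R)*(7*18) = (10**2 + (4 + 10)**2)*(7*18) = (100 + 14**2)*126 = (100 + 196)*126 = 296*126 = 37296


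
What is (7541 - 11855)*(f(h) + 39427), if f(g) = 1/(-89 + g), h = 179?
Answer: -2551321889/15 ≈ -1.7009e+8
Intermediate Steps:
(7541 - 11855)*(f(h) + 39427) = (7541 - 11855)*(1/(-89 + 179) + 39427) = -4314*(1/90 + 39427) = -4314*3548431/90 = -2551321889/15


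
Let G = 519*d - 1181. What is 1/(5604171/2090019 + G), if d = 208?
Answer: 696673/74386340940 ≈ 9.3656e-6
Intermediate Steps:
G = 106771 (G = 519*208 - 1181 = 107952 - 1181 = 106771)
1/(5604171/2090019 + G) = 1/(5604171/2090019 + 106771) = 1/(5604171*(1/2090019) + 106771) = 1/(1868057/696673 + 106771) = 1/(74386340940/696673) = 696673/74386340940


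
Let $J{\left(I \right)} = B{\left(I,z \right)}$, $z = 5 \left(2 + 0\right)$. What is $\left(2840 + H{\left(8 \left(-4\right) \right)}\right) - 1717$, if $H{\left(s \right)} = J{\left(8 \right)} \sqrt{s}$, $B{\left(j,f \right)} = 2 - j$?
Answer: $1123 - 24 i \sqrt{2} \approx 1123.0 - 33.941 i$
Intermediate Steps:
$z = 10$ ($z = 5 \cdot 2 = 10$)
$J{\left(I \right)} = 2 - I$
$H{\left(s \right)} = - 6 \sqrt{s}$ ($H{\left(s \right)} = \left(2 - 8\right) \sqrt{s} = - 6 \sqrt{s}$)
$\left(2840 + H{\left(8 \left(-4\right) \right)}\right) - 1717 = \left(2840 - 6 \sqrt{8 \left(-4\right)}\right) - 1717 = \left(2840 - 6 \sqrt{-32}\right) - 1717 = \left(2840 - 6 \cdot 4 i \sqrt{2}\right) - 1717 = \left(2840 - 24 i \sqrt{2}\right) - 1717 = 1123 - 24 i \sqrt{2}$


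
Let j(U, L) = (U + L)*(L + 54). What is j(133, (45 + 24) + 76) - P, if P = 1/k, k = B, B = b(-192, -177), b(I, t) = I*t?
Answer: 1880062847/33984 ≈ 55322.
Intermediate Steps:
B = 33984 (B = -192*(-177) = 33984)
k = 33984
j(U, L) = (54 + L)*(L + U) (j(U, L) = (L + U)*(54 + L) = (54 + L)*(L + U))
P = 1/33984 ≈ 2.9426e-5
j(133, (45 + 24) + 76) - P = (((45 + 24) + 76)**2 + 54*((45 + 24) + 76) + 54*133 + ((45 + 24) + 76)*133) - 1*1/33984 = ((69 + 76)**2 + 54*(69 + 76) + 7182 + (69 + 76)*133) - 1/33984 = (145**2 + 54*145 + 7182 + 145*133) - 1/33984 = (21025 + 7830 + 7182 + 19285) - 1/33984 = 55322 - 1/33984 = 1880062847/33984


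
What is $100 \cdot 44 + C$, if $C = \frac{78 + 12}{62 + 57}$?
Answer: $\frac{523690}{119} \approx 4400.8$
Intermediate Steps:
$C = \frac{90}{119} \approx 0.7563$
$100 \cdot 44 + C = 100 \cdot 44 + \frac{90}{119} = 4400 + \frac{90}{119} = \frac{523690}{119}$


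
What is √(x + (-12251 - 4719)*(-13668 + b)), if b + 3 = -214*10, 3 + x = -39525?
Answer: √268273142 ≈ 16379.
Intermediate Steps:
x = -39528 (x = -3 - 39525 = -39528)
b = -2143 (b = -3 - 214*10 = -3 - 2140 = -2143)
√(x + (-12251 - 4719)*(-13668 + b)) = √(-39528 + (-12251 - 4719)*(-13668 - 2143)) = √(-39528 - 16970*(-15811)) = √(-39528 + 268312670) = √268273142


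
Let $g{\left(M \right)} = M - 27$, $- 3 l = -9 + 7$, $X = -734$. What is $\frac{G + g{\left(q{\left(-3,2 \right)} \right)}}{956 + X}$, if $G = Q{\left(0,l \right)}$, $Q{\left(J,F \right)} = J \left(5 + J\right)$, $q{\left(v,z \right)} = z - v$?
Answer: $- \frac{11}{111} \approx -0.099099$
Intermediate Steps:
$l = \frac{2}{3}$ ($l = - \frac{-9 + 7}{3} = \left(- \frac{1}{3}\right) \left(-2\right) = \frac{2}{3} \approx 0.66667$)
$g{\left(M \right)} = -27 + M$
$G = 0$ ($G = 0 \left(5 + 0\right) = 0 \cdot 5 = 0$)
$\frac{G + g{\left(q{\left(-3,2 \right)} \right)}}{956 + X} = \frac{0 + \left(-27 + \left(2 - -3\right)\right)}{956 - 734} = \frac{0 + \left(-27 + \left(2 + 3\right)\right)}{222} = \left(0 + \left(-27 + 5\right)\right) \frac{1}{222} = \left(0 - 22\right) \frac{1}{222} = \left(-22\right) \frac{1}{222} = - \frac{11}{111}$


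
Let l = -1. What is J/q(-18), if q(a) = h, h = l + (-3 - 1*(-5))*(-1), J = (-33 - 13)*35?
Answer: 1610/3 ≈ 536.67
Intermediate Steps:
J = -1610 (J = -46*35 = -1610)
h = -3 (h = -1 + (-3 - 1*(-5))*(-1) = -1 + (-3 + 5)*(-1) = -1 + 2*(-1) = -1 - 2 = -3)
q(a) = -3
J/q(-18) = -1610/(-3) = -1610*(-⅓) = 1610/3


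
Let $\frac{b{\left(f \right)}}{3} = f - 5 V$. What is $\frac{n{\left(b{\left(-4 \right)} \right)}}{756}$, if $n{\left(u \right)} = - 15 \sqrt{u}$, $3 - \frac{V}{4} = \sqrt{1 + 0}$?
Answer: $- \frac{5 i \sqrt{33}}{126} \approx - 0.22796 i$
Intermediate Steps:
$V = 8$ ($V = 12 - 4 \sqrt{1 + 0} = 12 - 4 \sqrt{1} = 12 - 4 = 8$)
$b{\left(f \right)} = -120 + 3 f$ ($b{\left(f \right)} = 3 \left(f - 40\right) = 3 \left(-40 + f\right) = -120 + 3 f$)
$\frac{n{\left(b{\left(-4 \right)} \right)}}{756} = \frac{\left(-15\right) \sqrt{-120 + 3 \left(-4\right)}}{756} = - 15 \sqrt{-120 - 12} \cdot \frac{1}{756} = - 15 \sqrt{-132} \cdot \frac{1}{756} = - 15 \cdot 2 i \sqrt{33} \cdot \frac{1}{756} = - 30 i \sqrt{33} \cdot \frac{1}{756} = - \frac{5 i \sqrt{33}}{126}$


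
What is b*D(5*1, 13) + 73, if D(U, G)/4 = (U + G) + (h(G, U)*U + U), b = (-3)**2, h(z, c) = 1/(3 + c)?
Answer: 1847/2 ≈ 923.50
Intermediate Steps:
b = 9
D(U, G) = 4*G + 8*U + 4*U/(3 + U) (D(U, G) = 4*((U + G) + (U/(3 + U) + U)) = 4*((G + U) + (U/(3 + U) + U)) = 4*((G + U) + (U + U/(3 + U))) = 4*(G + 2*U + U/(3 + U)) = 4*G + 8*U + 4*U/(3 + U))
b*D(5*1, 13) + 73 = 9*(4*(5*1 + (3 + 5*1)*(13 + 2*(5*1)))/(3 + 5*1)) + 73 = 9*(4*(5 + (3 + 5)*(13 + 2*5))/(3 + 5)) + 73 = 9*(4*(5 + 8*(13 + 10))/8) + 73 = 9*(4*(1/8)*(5 + 8*23)) + 73 = 9*(4*(1/8)*(5 + 184)) + 73 = 9*(4*(1/8)*189) + 73 = 9*(189/2) + 73 = 1701/2 + 73 = 1847/2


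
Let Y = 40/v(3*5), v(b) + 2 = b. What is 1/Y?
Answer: 13/40 ≈ 0.32500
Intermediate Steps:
v(b) = -2 + b
Y = 40/13 (Y = 40/(-2 + 3*5) = 40/(-2 + 15) = 40/13 ≈ 3.0769)
1/Y = 1/(40/13) = 13/40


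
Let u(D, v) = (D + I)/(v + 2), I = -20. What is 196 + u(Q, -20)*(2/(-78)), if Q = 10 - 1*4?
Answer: 68789/351 ≈ 195.98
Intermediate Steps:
Q = 6 (Q = 10 - 4 = 6)
u(D, v) = (-20 + D)/(2 + v) (u(D, v) = (D - 20)/(v + 2) = (-20 + D)/(2 + v))
196 + u(Q, -20)*(2/(-78)) = 196 + ((-20 + 6)/(2 - 20))*(2/(-78)) = 196 + (-14/(-18))*(2*(-1/78)) = 196 - 1/18*(-14)*(-1/39) = 196 + (7/9)*(-1/39) = 196 - 7/351 = 68789/351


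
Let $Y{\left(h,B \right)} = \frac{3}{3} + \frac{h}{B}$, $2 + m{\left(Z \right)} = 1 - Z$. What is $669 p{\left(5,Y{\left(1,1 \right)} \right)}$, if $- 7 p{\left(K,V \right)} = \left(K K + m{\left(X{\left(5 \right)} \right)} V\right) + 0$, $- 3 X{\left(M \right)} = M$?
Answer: $- \frac{17617}{7} \approx -2516.7$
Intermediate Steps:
$X{\left(M \right)} = - \frac{M}{3}$
$m{\left(Z \right)} = -1 - Z$ ($m{\left(Z \right)} = -2 - \left(-1 + Z\right) = -1 - Z$)
$Y{\left(h,B \right)} = 1 + \frac{h}{B}$ ($Y{\left(h,B \right)} = 3 \cdot \frac{1}{3} + \frac{h}{B} = 1 + \frac{h}{B}$)
$p{\left(K,V \right)} = - \frac{2 V}{21} - \frac{K^{2}}{7}$ ($p{\left(K,V \right)} = - \frac{\left(K K + \left(-1 - \left(- \frac{1}{3}\right) 5\right) V\right) + 0}{7} = - \frac{\left(K^{2} + \left(-1 - - \frac{5}{3}\right) V\right) + 0}{7} = - \frac{\left(K^{2} + \left(-1 + \frac{5}{3}\right) V\right) + 0}{7} = - \frac{\left(K^{2} + \frac{2 V}{3}\right) + 0}{7} = - \frac{K^{2} + \frac{2 V}{3}}{7} = - \frac{2 V}{21} - \frac{K^{2}}{7}$)
$669 p{\left(5,Y{\left(1,1 \right)} \right)} = 669 \left(- \frac{2 \frac{1 + 1}{1}}{21} - \frac{5^{2}}{7}\right) = 669 \left(- \frac{2 \cdot 1 \cdot 2}{21} - \frac{25}{7}\right) = 669 \left(\left(- \frac{2}{21}\right) 2 - \frac{25}{7}\right) = 669 \left(- \frac{4}{21} - \frac{25}{7}\right) = 669 \left(- \frac{79}{21}\right) = - \frac{17617}{7}$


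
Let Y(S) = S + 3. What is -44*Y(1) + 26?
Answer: -150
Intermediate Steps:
Y(S) = 3 + S
-44*Y(1) + 26 = -44*(3 + 1) + 26 = -44*4 + 26 = -176 + 26 = -150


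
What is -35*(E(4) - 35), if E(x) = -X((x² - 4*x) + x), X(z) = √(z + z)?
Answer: 1225 + 70*√2 ≈ 1324.0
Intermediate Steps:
X(z) = √2*√z (X(z) = √(2*z) = √2*√z)
E(x) = -√2*√(x² - 3*x) (E(x) = -√2*√((x² - 4*x) + x) = -√2*√(x² - 3*x))
-35*(E(4) - 35) = -35*(-√2*√(4*(-3 + 4)) - 35) = -35*(-√2*√(4*1) - 35) = -35*(-√2*√4 - 35) = -35*(-1*√2*2 - 35) = -35*(-2*√2 - 35) = -35*(-35 - 2*√2) = 1225 + 70*√2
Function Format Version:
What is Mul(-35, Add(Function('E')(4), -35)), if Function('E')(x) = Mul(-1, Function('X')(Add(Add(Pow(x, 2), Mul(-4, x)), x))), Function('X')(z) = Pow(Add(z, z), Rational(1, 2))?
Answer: Add(1225, Mul(70, Pow(2, Rational(1, 2)))) ≈ 1324.0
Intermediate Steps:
Function('X')(z) = Mul(Pow(2, Rational(1, 2)), Pow(z, Rational(1, 2))) (Function('X')(z) = Pow(Mul(2, z), Rational(1, 2)) = Mul(Pow(2, Rational(1, 2)), Pow(z, Rational(1, 2))))
Function('E')(x) = Mul(-1, Pow(2, Rational(1, 2)), Pow(Add(Pow(x, 2), Mul(-3, x)), Rational(1, 2))) (Function('E')(x) = Mul(-1, Mul(Pow(2, Rational(1, 2)), Pow(Add(Add(Pow(x, 2), Mul(-4, x)), x), Rational(1, 2)))) = Mul(-1, Mul(Pow(2, Rational(1, 2)), Pow(Add(Pow(x, 2), Mul(-3, x)), Rational(1, 2)))) = Mul(-1, Pow(2, Rational(1, 2)), Pow(Add(Pow(x, 2), Mul(-3, x)), Rational(1, 2))))
Mul(-35, Add(Function('E')(4), -35)) = Mul(-35, Add(Mul(-1, Pow(2, Rational(1, 2)), Pow(Mul(4, Add(-3, 4)), Rational(1, 2))), -35)) = Mul(-35, Add(Mul(-1, Pow(2, Rational(1, 2)), Pow(Mul(4, 1), Rational(1, 2))), -35)) = Mul(-35, Add(Mul(-1, Pow(2, Rational(1, 2)), Pow(4, Rational(1, 2))), -35)) = Mul(-35, Add(Mul(-1, Pow(2, Rational(1, 2)), 2), -35)) = Mul(-35, Add(Mul(-2, Pow(2, Rational(1, 2))), -35)) = Mul(-35, Add(-35, Mul(-2, Pow(2, Rational(1, 2))))) = Add(1225, Mul(70, Pow(2, Rational(1, 2))))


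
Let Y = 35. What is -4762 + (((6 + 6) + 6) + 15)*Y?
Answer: -3607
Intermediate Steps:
-4762 + (((6 + 6) + 6) + 15)*Y = -4762 + (((6 + 6) + 6) + 15)*35 = -4762 + ((12 + 6) + 15)*35 = -4762 + (18 + 15)*35 = -4762 + 33*35 = -4762 + 1155 = -3607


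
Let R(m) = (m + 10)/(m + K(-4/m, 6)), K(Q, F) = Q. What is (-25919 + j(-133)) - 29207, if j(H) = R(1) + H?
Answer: -165788/3 ≈ -55263.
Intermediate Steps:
R(m) = (10 + m)/(m - 4/m) (R(m) = (m + 10)/(m - 4/m) = (10 + m)/(m - 4/m))
j(H) = -11/3 + H (j(H) = 1*(10 + 1)/(-4 + 1**2) + H = 1*11/(-4 + 1) + H = 1*11/(-3) + H = 1*(-1/3)*11 + H = -11/3 + H)
(-25919 + j(-133)) - 29207 = (-25919 + (-11/3 - 133)) - 29207 = (-25919 - 410/3) - 29207 = -78167/3 - 29207 = -165788/3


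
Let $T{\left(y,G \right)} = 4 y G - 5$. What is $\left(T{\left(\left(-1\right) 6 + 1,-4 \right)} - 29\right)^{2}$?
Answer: $2116$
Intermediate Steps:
$T{\left(y,G \right)} = -5 + 4 G y$ ($T{\left(y,G \right)} = 4 G y - 5 = -5 + 4 G y$)
$\left(T{\left(\left(-1\right) 6 + 1,-4 \right)} - 29\right)^{2} = \left(\left(-5 + 4 \left(-4\right) \left(\left(-1\right) 6 + 1\right)\right) - 29\right)^{2} = \left(\left(-5 + 4 \left(-4\right) \left(-6 + 1\right)\right) - 29\right)^{2} = \left(\left(-5 + 4 \left(-4\right) \left(-5\right)\right) - 29\right)^{2} = \left(\left(-5 + 80\right) - 29\right)^{2} = \left(75 - 29\right)^{2} = 46^{2} = 2116$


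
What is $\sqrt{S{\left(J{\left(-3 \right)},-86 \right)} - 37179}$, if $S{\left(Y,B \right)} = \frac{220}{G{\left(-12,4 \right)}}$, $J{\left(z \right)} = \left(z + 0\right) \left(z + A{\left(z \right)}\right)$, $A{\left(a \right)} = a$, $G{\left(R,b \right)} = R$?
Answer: $\frac{2 i \sqrt{83694}}{3} \approx 192.87 i$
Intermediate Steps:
$J{\left(z \right)} = 2 z^{2}$ ($J{\left(z \right)} = \left(z + 0\right) \left(z + z\right) = z 2 z = 2 z^{2}$)
$S{\left(Y,B \right)} = - \frac{55}{3}$ ($S{\left(Y,B \right)} = \frac{220}{-12} = 220 \left(- \frac{1}{12}\right) = - \frac{55}{3}$)
$\sqrt{S{\left(J{\left(-3 \right)},-86 \right)} - 37179} = \sqrt{- \frac{55}{3} - 37179} = \sqrt{- \frac{111592}{3}} = \frac{2 i \sqrt{83694}}{3}$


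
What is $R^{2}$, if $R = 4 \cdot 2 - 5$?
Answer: $9$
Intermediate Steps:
$R = 3$ ($R = 8 - 5 = 3$)
$R^{2} = 3^{2} = 9$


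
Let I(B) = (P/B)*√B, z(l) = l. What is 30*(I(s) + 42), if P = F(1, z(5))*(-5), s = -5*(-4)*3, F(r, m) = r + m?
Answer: 1260 - 30*√15 ≈ 1143.8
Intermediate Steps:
F(r, m) = m + r
s = 60 (s = 20*3 = 60)
P = -30 (P = (5 + 1)*(-5) = 6*(-5) = -30)
I(B) = -30/√B (I(B) = (-30/B)*√B = -30/√B)
30*(I(s) + 42) = 30*(-√15 + 42) = 30*(42 - √15) = 1260 - 30*√15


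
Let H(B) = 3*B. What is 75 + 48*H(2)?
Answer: 363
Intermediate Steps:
75 + 48*H(2) = 75 + 48*(3*2) = 75 + 48*6 = 75 + 288 = 363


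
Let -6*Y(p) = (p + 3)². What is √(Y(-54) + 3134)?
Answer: √10802/2 ≈ 51.966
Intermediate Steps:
Y(p) = -(3 + p)²/6 (Y(p) = -(p + 3)²/6 = -(3 + p)²/6)
√(Y(-54) + 3134) = √(-(3 - 54)²/6 + 3134) = √(-⅙*(-51)² + 3134) = √(-⅙*2601 + 3134) = √(-867/2 + 3134) = √(5401/2) = √10802/2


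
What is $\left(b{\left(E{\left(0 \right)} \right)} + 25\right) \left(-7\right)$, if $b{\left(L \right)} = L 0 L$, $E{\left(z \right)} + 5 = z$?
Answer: $-175$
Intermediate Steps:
$E{\left(z \right)} = -5 + z$
$b{\left(L \right)} = 0$ ($b{\left(L \right)} = 0 L = 0$)
$\left(b{\left(E{\left(0 \right)} \right)} + 25\right) \left(-7\right) = \left(0 + 25\right) \left(-7\right) = 25 \left(-7\right) = -175$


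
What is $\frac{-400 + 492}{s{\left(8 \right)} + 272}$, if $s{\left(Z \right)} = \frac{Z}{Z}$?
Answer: $\frac{92}{273} \approx 0.337$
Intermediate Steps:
$s{\left(Z \right)} = 1$
$\frac{-400 + 492}{s{\left(8 \right)} + 272} = \frac{-400 + 492}{1 + 272} = \frac{92}{273}$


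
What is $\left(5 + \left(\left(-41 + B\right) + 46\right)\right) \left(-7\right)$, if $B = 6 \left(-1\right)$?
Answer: $-28$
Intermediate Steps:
$B = -6$
$\left(5 + \left(\left(-41 + B\right) + 46\right)\right) \left(-7\right) = \left(5 + \left(\left(-41 - 6\right) + 46\right)\right) \left(-7\right) = \left(5 + \left(-47 + 46\right)\right) \left(-7\right) = \left(5 - 1\right) \left(-7\right) = 4 \left(-7\right) = -28$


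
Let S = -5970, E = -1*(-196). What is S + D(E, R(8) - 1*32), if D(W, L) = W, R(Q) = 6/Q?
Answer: -5774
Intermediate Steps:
E = 196
S + D(E, R(8) - 1*32) = -5970 + 196 = -5774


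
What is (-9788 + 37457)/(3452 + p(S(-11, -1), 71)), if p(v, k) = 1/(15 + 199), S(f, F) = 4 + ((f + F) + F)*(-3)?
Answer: 1973722/246243 ≈ 8.0153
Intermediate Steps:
S(f, F) = 4 - 6*F - 3*f (S(f, F) = 4 + ((F + f) + F)*(-3) = 4 + (f + 2*F)*(-3) = 4 + (-6*F - 3*f) = 4 - 6*F - 3*f)
p(v, k) = 1/214
(-9788 + 37457)/(3452 + p(S(-11, -1), 71)) = (-9788 + 37457)/(3452 + 1/214) = 27669/(738729/214) = 27669*(214/738729) = 1973722/246243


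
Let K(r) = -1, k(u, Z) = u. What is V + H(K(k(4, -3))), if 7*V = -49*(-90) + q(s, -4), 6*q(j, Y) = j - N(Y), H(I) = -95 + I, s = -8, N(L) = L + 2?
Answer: 3737/7 ≈ 533.86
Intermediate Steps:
N(L) = 2 + L
q(j, Y) = -⅓ - Y/6 + j/6 (q(j, Y) = (j - (2 + Y))/6 = (j + (-2 - Y))/6 = (-2 + j - Y)/6 = -⅓ - Y/6 + j/6)
V = 4409/7 (V = (-49*(-90) + (-⅓ - ⅙*(-4) + (⅙)*(-8)))/7 = (4410 + (-⅓ + ⅔ - 4/3))/7 = (4410 - 1)/7 = (⅐)*4409 = 4409/7 ≈ 629.86)
V + H(K(k(4, -3))) = 4409/7 + (-95 - 1) = 4409/7 - 96 = 3737/7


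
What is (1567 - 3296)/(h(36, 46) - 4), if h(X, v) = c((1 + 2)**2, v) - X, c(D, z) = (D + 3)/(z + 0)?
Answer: 39767/914 ≈ 43.509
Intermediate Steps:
c(D, z) = (3 + D)/z
h(X, v) = -X + 12/v (h(X, v) = (3 + (1 + 2)**2)/v - X = (3 + 3**2)/v - X = (3 + 9)/v - X = 12/v - X = -X + 12/v)
(1567 - 3296)/(h(36, 46) - 4) = (1567 - 3296)/((-1*36 + 12/46) - 4) = -1729/((-36 + 12*(1/46)) - 4) = -1729/((-36 + 6/23) - 4) = -1729/(-822/23 - 4) = -1729/(-914/23) = -1729*(-23/914) = 39767/914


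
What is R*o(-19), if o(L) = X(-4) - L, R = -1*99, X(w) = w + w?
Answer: -1089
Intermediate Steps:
X(w) = 2*w
R = -99
o(L) = -8 - L (o(L) = 2*(-4) - L = -8 - L)
R*o(-19) = -99*(-8 - 1*(-19)) = -99*(-8 + 19) = -99*11 = -1089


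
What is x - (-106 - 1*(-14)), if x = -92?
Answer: 0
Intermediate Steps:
x - (-106 - 1*(-14)) = -92 - (-106 - 1*(-14)) = -92 - (-106 + 14) = -92 - 1*(-92) = -92 + 92 = 0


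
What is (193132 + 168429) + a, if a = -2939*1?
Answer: 358622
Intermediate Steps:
a = -2939
(193132 + 168429) + a = (193132 + 168429) - 2939 = 361561 - 2939 = 358622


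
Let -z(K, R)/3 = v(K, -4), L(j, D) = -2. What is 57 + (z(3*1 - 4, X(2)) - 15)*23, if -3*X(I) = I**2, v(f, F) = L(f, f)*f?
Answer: -426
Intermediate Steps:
v(f, F) = -2*f
X(I) = -I**2/3
z(K, R) = 6*K (z(K, R) = -(-6)*K = 6*K)
57 + (z(3*1 - 4, X(2)) - 15)*23 = 57 + (6*(3*1 - 4) - 15)*23 = 57 + (6*(3 - 4) - 15)*23 = 57 + (6*(-1) - 15)*23 = 57 + (-6 - 15)*23 = 57 - 21*23 = 57 - 483 = -426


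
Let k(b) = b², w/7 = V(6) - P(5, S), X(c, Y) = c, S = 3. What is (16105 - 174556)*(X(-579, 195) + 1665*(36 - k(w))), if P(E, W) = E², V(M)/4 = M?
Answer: 3521415024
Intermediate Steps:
V(M) = 4*M
w = -7 (w = 7*(4*6 - 1*5²) = 7*(24 - 1*25) = 7*(24 - 25) = 7*(-1) = -7)
(16105 - 174556)*(X(-579, 195) + 1665*(36 - k(w))) = (16105 - 174556)*(-579 + 1665*(36 - 1*(-7)²)) = -158451*(-579 + 1665*(36 - 1*49)) = -158451*(-579 + 1665*(36 - 49)) = -158451*(-579 + 1665*(-13)) = -158451*(-579 - 21645) = -158451*(-22224) = 3521415024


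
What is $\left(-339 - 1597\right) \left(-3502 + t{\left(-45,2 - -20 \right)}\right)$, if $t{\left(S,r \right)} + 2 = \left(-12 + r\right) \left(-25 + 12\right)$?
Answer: $7035424$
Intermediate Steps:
$t{\left(S,r \right)} = 154 - 13 r$ ($t{\left(S,r \right)} = -2 + \left(-12 + r\right) \left(-25 + 12\right) = -2 + \left(-12 + r\right) \left(-13\right) = -2 - \left(-156 + 13 r\right) = 154 - 13 r$)
$\left(-339 - 1597\right) \left(-3502 + t{\left(-45,2 - -20 \right)}\right) = \left(-339 - 1597\right) \left(-3502 + \left(154 - 13 \left(2 - -20\right)\right)\right) = - 1936 \left(-3502 + \left(154 - 13 \left(2 + 20\right)\right)\right) = - 1936 \left(-3502 + \left(154 - 286\right)\right) = - 1936 \left(-3502 - 132\right) = \left(-1936\right) \left(-3634\right) = 7035424$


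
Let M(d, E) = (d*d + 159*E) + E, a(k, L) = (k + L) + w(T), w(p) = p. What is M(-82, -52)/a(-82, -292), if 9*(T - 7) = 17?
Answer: 7182/1643 ≈ 4.3713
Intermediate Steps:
T = 80/9 (T = 7 + (⅑)*17 = 7 + 17/9 = 80/9 ≈ 8.8889)
a(k, L) = 80/9 + L + k (a(k, L) = (k + L) + 80/9 = (L + k) + 80/9 = 80/9 + L + k)
M(d, E) = d² + 160*E (M(d, E) = (d² + 159*E) + E = d² + 160*E)
M(-82, -52)/a(-82, -292) = ((-82)² + 160*(-52))/(80/9 - 292 - 82) = (6724 - 8320)/(-3286/9) = -1596*(-9/3286) = 7182/1643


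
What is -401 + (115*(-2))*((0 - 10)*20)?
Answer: 45599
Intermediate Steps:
-401 + (115*(-2))*((0 - 10)*20) = -401 - (-2300)*20 = -401 - 230*(-200) = -401 + 46000 = 45599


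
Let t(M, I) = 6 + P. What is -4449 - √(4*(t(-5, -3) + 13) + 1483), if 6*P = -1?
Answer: -4449 - 5*√561/3 ≈ -4488.5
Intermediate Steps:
P = -⅙ (P = (⅙)*(-1) = -⅙ ≈ -0.16667)
t(M, I) = 35/6 (t(M, I) = 6 - ⅙ = 35/6)
-4449 - √(4*(t(-5, -3) + 13) + 1483) = -4449 - √(4*(35/6 + 13) + 1483) = -4449 - √(4*(113/6) + 1483) = -4449 - √(226/3 + 1483) = -4449 - √(4675/3) = -4449 - 5*√561/3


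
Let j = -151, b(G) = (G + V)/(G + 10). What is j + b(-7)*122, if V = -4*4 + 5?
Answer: -883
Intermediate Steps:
V = -11 (V = -16 + 5 = -11)
b(G) = (-11 + G)/(10 + G) (b(G) = (G - 11)/(G + 10) = (-11 + G)/(10 + G))
j + b(-7)*122 = -151 + ((-11 - 7)/(10 - 7))*122 = -151 + (-18/3)*122 = -151 + ((⅓)*(-18))*122 = -151 - 6*122 = -151 - 732 = -883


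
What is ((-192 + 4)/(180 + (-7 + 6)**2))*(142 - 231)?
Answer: 16732/181 ≈ 92.442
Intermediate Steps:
((-192 + 4)/(180 + (-7 + 6)**2))*(142 - 231) = -188/(180 + (-1)**2)*(-89) = -188/(180 + 1)*(-89) = -188/181*(-89) = 16732/181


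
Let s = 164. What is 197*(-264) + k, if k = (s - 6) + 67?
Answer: -51783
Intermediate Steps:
k = 225 (k = (164 - 6) + 67 = 158 + 67 = 225)
197*(-264) + k = 197*(-264) + 225 = -52008 + 225 = -51783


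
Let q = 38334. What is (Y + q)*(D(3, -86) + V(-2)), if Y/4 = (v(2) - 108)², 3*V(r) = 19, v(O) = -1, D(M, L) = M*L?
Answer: -64822790/3 ≈ -2.1608e+7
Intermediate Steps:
D(M, L) = L*M
V(r) = 19/3 (V(r) = (⅓)*19 = 19/3)
Y = 47524 (Y = 4*(-1 - 108)² = 4*(-109)² = 4*11881 = 47524)
(Y + q)*(D(3, -86) + V(-2)) = (47524 + 38334)*(-86*3 + 19/3) = 85858*(-258 + 19/3) = 85858*(-755/3) = -64822790/3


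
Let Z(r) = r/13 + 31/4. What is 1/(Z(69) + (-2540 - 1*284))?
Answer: -52/146169 ≈ -0.00035575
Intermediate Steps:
Z(r) = 31/4 + r/13 (Z(r) = r*(1/13) + 31*(¼) = r/13 + 31/4 = 31/4 + r/13)
1/(Z(69) + (-2540 - 1*284)) = 1/((31/4 + (1/13)*69) + (-2540 - 1*284)) = 1/((31/4 + 69/13) + (-2540 - 284)) = 1/(679/52 - 2824) = 1/(-146169/52) = -52/146169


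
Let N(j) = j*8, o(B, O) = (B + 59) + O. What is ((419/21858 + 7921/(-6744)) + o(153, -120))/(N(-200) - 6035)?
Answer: -743968939/62526557640 ≈ -0.011898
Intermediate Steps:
o(B, O) = 59 + B + O (o(B, O) = (59 + B) + O = 59 + B + O)
N(j) = 8*j
((419/21858 + 7921/(-6744)) + o(153, -120))/(N(-200) - 6035) = ((419/21858 + 7921/(-6744)) + (59 + 153 - 120))/(8*(-200) - 6035) = ((419*(1/21858) + 7921*(-1/6744)) + 92)/(-1600 - 6035) = ((419/21858 - 7921/6744) + 92)/(-7635) = (-9461749/8189464 + 92)*(-1/7635) = (743968939/8189464)*(-1/7635) = -743968939/62526557640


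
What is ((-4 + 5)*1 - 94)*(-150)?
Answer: 13950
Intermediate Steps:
((-4 + 5)*1 - 94)*(-150) = (1*1 - 94)*(-150) = (1 - 94)*(-150) = -93*(-150) = 13950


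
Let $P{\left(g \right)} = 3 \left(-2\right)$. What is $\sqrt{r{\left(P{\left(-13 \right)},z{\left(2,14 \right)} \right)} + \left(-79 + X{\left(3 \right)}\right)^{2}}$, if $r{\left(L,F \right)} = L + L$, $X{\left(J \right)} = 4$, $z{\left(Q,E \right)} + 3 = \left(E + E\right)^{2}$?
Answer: $\sqrt{5613} \approx 74.92$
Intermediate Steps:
$z{\left(Q,E \right)} = -3 + 4 E^{2}$ ($z{\left(Q,E \right)} = -3 + \left(E + E\right)^{2} = -3 + \left(2 E\right)^{2} = -3 + 4 E^{2}$)
$P{\left(g \right)} = -6$
$r{\left(L,F \right)} = 2 L$
$\sqrt{r{\left(P{\left(-13 \right)},z{\left(2,14 \right)} \right)} + \left(-79 + X{\left(3 \right)}\right)^{2}} = \sqrt{2 \left(-6\right) + \left(-79 + 4\right)^{2}} = \sqrt{-12 + \left(-75\right)^{2}} = \sqrt{-12 + 5625} = \sqrt{5613}$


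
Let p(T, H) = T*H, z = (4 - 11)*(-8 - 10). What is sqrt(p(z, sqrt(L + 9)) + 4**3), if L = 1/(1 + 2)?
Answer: 2*sqrt(16 + 21*sqrt(21)) ≈ 21.188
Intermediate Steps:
L = 1/3 ≈ 0.33333
z = 126 (z = -7*(-18) = 126)
p(T, H) = H*T
sqrt(p(z, sqrt(L + 9)) + 4**3) = sqrt(sqrt(1/3 + 9)*126 + 4**3) = sqrt(sqrt(28/3)*126 + 64) = sqrt((2*sqrt(21)/3)*126 + 64) = sqrt(84*sqrt(21) + 64) = sqrt(64 + 84*sqrt(21))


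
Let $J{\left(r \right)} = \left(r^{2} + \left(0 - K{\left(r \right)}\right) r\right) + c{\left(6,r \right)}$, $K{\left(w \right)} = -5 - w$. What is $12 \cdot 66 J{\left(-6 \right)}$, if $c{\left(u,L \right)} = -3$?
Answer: $30888$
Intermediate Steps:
$J{\left(r \right)} = -3 + r^{2} + r \left(5 + r\right)$ ($J{\left(r \right)} = \left(r^{2} + \left(0 - \left(-5 - r\right)\right) r\right) - 3 = \left(r^{2} + \left(0 + \left(5 + r\right)\right) r\right) - 3 = \left(r^{2} + \left(5 + r\right) r\right) - 3 = \left(r^{2} + r \left(5 + r\right)\right) - 3 = -3 + r^{2} + r \left(5 + r\right)$)
$12 \cdot 66 J{\left(-6 \right)} = 12 \cdot 66 \left(-3 + \left(-6\right)^{2} - 6 \left(5 - 6\right)\right) = 792 \left(-3 + 36 - -6\right) = 792 \left(-3 + 36 + 6\right) = 792 \cdot 39 = 30888$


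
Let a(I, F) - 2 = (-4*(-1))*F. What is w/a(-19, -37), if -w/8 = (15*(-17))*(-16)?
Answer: 16320/73 ≈ 223.56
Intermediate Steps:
a(I, F) = 2 + 4*F (a(I, F) = 2 + (-4*(-1))*F = 2 + 4*F)
w = -32640 (w = -8*15*(-17)*(-16) = -(-2040)*(-16) = -8*4080 = -32640)
w/a(-19, -37) = -32640/(2 + 4*(-37)) = -32640/(2 - 148) = -32640/(-146) = -32640*(-1/146) = 16320/73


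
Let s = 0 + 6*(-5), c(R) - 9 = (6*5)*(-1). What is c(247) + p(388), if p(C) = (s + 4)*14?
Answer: -385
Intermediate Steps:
c(R) = -21 (c(R) = 9 + (6*5)*(-1) = 9 + 30*(-1) = 9 - 30 = -21)
s = -30 (s = 0 - 30 = -30)
p(C) = -364 (p(C) = (-30 + 4)*14 = -26*14 = -364)
c(247) + p(388) = -21 - 364 = -385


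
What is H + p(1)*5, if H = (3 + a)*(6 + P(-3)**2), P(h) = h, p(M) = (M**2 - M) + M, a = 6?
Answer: 140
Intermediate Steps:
p(M) = M**2
H = 135 (H = (3 + 6)*(6 + (-3)**2) = 9*(6 + 9) = 9*15 = 135)
H + p(1)*5 = 135 + 1**2*5 = 135 + 1*5 = 135 + 5 = 140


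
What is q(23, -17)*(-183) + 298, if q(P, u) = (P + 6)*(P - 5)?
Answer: -95228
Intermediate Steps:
q(P, u) = (-5 + P)*(6 + P) (q(P, u) = (6 + P)*(-5 + P) = (-5 + P)*(6 + P))
q(23, -17)*(-183) + 298 = (-30 + 23 + 23²)*(-183) + 298 = (-30 + 23 + 529)*(-183) + 298 = 522*(-183) + 298 = -95526 + 298 = -95228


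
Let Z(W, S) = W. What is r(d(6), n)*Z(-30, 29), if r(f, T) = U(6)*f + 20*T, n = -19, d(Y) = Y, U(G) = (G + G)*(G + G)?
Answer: -14520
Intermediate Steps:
U(G) = 4*G² (U(G) = (2*G)*(2*G) = 4*G²)
r(f, T) = 20*T + 144*f (r(f, T) = (4*6²)*f + 20*T = (4*36)*f + 20*T = 144*f + 20*T = 20*T + 144*f)
r(d(6), n)*Z(-30, 29) = (20*(-19) + 144*6)*(-30) = (-380 + 864)*(-30) = 484*(-30) = -14520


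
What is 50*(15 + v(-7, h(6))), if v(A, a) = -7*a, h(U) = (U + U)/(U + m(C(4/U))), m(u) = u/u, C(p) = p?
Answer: 150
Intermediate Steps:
m(u) = 1
h(U) = 2*U/(1 + U) (h(U) = (U + U)/(U + 1) = (2*U)/(1 + U) = 2*U/(1 + U))
50*(15 + v(-7, h(6))) = 50*(15 - 14*6/(1 + 6)) = 50*(15 - 14*6/7) = 50*(15 - 7*12/7) = 50*(15 - 12) = 50*3 = 150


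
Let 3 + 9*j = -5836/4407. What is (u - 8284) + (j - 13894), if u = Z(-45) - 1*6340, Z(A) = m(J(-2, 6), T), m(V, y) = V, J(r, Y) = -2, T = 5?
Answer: -1131207817/39663 ≈ -28520.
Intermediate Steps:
j = -19057/39663 (j = -⅓ + (-5836/4407)/9 = -⅓ + (-5836*1/4407)/9 = -⅓ + (⅑)*(-5836/4407) = -⅓ - 5836/39663 = -19057/39663 ≈ -0.48047)
Z(A) = -2
u = -6342 (u = -2 - 1*6340 = -2 - 6340 = -6342)
(u - 8284) + (j - 13894) = (-6342 - 8284) + (-19057/39663 - 13894) = -14626 - 551096779/39663 = -1131207817/39663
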